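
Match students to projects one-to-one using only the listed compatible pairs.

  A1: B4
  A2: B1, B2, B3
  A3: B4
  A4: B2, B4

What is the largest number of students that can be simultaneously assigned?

Unit-capacity flow: source→left, listed edges, right→sink; max matching = max flow.
Augmenting path A1→B4 (+1); matched 1.
Augmenting path A2→B1 (+1); matched 2.
Augmenting path A4→B2 (+1); matched 3.
No augmenting path remains; maximum matching = 3.
König certificate: {A2, A4, B4} is a vertex cover of size 3 (every listed pair touches it), so no matching can be larger.

3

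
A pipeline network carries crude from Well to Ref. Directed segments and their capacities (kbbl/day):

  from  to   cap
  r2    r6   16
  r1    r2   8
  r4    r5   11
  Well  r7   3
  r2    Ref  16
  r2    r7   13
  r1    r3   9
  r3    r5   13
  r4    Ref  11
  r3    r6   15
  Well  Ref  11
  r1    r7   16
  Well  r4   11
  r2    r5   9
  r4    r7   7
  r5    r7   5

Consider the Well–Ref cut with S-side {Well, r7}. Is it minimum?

Given cut capacity: 11 + 11 = 22.
Augment Well→Ref: bottleneck 11, flow now 11.
Augment Well→r4→Ref: bottleneck 11, flow now 22.
No augmenting path remains; maximum flow = 22.
Cut capacity 22 equals the max flow, so it is a minimum cut.

Yes — it is a minimum cut (capacity 22).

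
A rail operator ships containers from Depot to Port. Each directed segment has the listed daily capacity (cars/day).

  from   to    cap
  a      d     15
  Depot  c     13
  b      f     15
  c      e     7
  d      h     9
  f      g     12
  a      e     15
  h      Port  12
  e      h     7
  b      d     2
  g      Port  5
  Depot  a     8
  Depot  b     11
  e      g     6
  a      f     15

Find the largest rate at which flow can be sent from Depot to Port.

Augment Depot→a→d→h→Port: bottleneck 8, flow now 8.
Augment Depot→b→d→h→Port: bottleneck 1, flow now 9.
Augment Depot→b→f→g→Port: bottleneck 5, flow now 14.
Augment Depot→c→e→h→Port: bottleneck 3, flow now 17.
No augmenting path remains; maximum flow = 17.
In the residual graph, reachable from Depot: {Depot, a, b, c, d, e, f, g, h}.
Min-cut edges: g→Port (5), h→Port (12); capacity 5 + 12 = 17.
This cut is saturated, so no flow can exceed 17.

17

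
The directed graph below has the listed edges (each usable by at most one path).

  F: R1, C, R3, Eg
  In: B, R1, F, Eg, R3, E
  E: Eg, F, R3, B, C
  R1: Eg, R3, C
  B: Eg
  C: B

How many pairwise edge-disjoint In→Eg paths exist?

5

Assign every edge capacity 1; by Menger, the answer equals the max flow.
Path In→Eg (+1); total 1.
Path In→E→Eg (+1); total 2.
Path In→R1→Eg (+1); total 3.
Path In→F→Eg (+1); total 4.
Path In→B→Eg (+1); total 5.
No residual In→Eg path; max flow = 5.
Certifying cut of size 5: {In→B, In→E, In→Eg, In→F, In→R1}.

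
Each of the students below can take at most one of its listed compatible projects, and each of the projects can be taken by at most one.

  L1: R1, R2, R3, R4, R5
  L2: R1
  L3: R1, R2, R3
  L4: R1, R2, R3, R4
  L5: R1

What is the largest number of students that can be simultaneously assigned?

4

Unit-capacity flow: source→left, listed edges, right→sink; max matching = max flow.
Augmenting path L1→R1 (+1); matched 1.
Augmenting path L3→R2 (+1); matched 2.
Augmenting path L4→R3 (+1); matched 3.
Augmenting path L2→R1→L1→R4 (+1); matched 4.
No augmenting path remains; maximum matching = 4.
König certificate: {L1, L3, L4, R1} is a vertex cover of size 4 (every listed pair touches it), so no matching can be larger.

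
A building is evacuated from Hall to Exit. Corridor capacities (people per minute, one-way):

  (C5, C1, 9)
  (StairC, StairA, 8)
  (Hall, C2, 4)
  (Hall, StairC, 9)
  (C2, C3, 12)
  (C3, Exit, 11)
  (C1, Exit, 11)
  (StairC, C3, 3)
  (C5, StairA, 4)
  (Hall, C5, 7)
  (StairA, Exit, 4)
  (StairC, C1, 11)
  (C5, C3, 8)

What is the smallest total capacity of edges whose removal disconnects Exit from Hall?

Augment Hall→C2→C3→Exit: bottleneck 4, flow now 4.
Augment Hall→StairC→C3→Exit: bottleneck 3, flow now 7.
Augment Hall→StairC→C1→Exit: bottleneck 6, flow now 13.
Augment Hall→C5→C3→Exit: bottleneck 4, flow now 17.
Augment Hall→C5→C1→Exit: bottleneck 3, flow now 20.
No augmenting path remains; maximum flow = 20.
By max-flow min-cut, the minimum cut capacity equals the max flow.
In the residual graph, reachable from Hall: {Hall}.
Min-cut edges: Hall→C2 (4), Hall→StairC (9), Hall→C5 (7); capacity 4 + 9 + 7 = 20.

20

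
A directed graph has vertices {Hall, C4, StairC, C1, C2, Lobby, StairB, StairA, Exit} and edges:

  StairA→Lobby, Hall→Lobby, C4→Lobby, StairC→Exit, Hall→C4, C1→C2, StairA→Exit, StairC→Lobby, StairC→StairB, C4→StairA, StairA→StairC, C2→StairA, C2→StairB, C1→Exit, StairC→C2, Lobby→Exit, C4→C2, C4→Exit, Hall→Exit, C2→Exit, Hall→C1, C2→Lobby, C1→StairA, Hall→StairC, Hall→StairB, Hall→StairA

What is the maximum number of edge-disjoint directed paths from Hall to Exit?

Assign every edge capacity 1; by Menger, the answer equals the max flow.
Path Hall→Exit (+1); total 1.
Path Hall→C4→Exit (+1); total 2.
Path Hall→StairC→Exit (+1); total 3.
Path Hall→C1→Exit (+1); total 4.
Path Hall→Lobby→Exit (+1); total 5.
Path Hall→StairA→Exit (+1); total 6.
No residual Hall→Exit path; max flow = 6.
Certifying cut of size 6: {Hall→C1, Hall→C4, Hall→Exit, Hall→Lobby, Hall→StairA, Hall→StairC}.

6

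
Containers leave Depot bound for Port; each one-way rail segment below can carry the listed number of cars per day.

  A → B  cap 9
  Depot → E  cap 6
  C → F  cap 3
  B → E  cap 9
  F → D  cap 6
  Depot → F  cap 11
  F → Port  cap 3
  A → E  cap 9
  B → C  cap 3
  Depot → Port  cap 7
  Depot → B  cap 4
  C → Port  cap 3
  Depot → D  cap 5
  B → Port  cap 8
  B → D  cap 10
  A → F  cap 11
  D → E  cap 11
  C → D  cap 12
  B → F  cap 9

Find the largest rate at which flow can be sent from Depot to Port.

Augment Depot→Port: bottleneck 7, flow now 7.
Augment Depot→B→Port: bottleneck 4, flow now 11.
Augment Depot→F→Port: bottleneck 3, flow now 14.
No augmenting path remains; maximum flow = 14.
In the residual graph, reachable from Depot: {Depot, D, E, F}.
Min-cut edges: Depot→B (4), Depot→Port (7), F→Port (3); capacity 4 + 7 + 3 = 14.
This cut is saturated, so no flow can exceed 14.

14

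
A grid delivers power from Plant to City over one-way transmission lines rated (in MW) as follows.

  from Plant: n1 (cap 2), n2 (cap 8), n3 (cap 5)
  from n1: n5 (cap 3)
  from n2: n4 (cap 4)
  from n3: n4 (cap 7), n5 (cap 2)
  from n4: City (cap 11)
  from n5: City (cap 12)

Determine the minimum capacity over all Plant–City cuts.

11

Augment Plant→n1→n5→City: bottleneck 2, flow now 2.
Augment Plant→n2→n4→City: bottleneck 4, flow now 6.
Augment Plant→n3→n4→City: bottleneck 5, flow now 11.
No augmenting path remains; maximum flow = 11.
By max-flow min-cut, the minimum cut capacity equals the max flow.
In the residual graph, reachable from Plant: {Plant, n2}.
Min-cut edges: Plant→n1 (2), Plant→n3 (5), n2→n4 (4); capacity 2 + 5 + 4 = 11.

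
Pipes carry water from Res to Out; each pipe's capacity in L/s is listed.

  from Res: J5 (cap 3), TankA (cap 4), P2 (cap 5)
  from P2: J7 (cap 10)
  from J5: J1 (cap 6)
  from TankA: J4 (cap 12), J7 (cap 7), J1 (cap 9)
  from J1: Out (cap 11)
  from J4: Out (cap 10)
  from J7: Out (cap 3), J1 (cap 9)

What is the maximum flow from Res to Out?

12

Augment Res→P2→J7→Out: bottleneck 3, flow now 3.
Augment Res→J5→J1→Out: bottleneck 3, flow now 6.
Augment Res→TankA→J1→Out: bottleneck 4, flow now 10.
Augment Res→P2→J7→J1→Out: bottleneck 2, flow now 12.
No augmenting path remains; maximum flow = 12.
In the residual graph, reachable from Res: {Res}.
Min-cut edges: Res→P2 (5), Res→J5 (3), Res→TankA (4); capacity 5 + 3 + 4 = 12.
This cut is saturated, so no flow can exceed 12.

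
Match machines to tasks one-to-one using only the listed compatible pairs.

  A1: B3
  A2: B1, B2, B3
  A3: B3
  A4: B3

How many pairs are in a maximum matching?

Unit-capacity flow: source→left, listed edges, right→sink; max matching = max flow.
Augmenting path A1→B3 (+1); matched 1.
Augmenting path A2→B1 (+1); matched 2.
No augmenting path remains; maximum matching = 2.
König certificate: {A2, B3} is a vertex cover of size 2 (every listed pair touches it), so no matching can be larger.

2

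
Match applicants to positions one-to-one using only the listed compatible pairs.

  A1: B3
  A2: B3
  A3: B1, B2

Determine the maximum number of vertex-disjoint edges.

Unit-capacity flow: source→left, listed edges, right→sink; max matching = max flow.
Augmenting path A1→B3 (+1); matched 1.
Augmenting path A3→B1 (+1); matched 2.
No augmenting path remains; maximum matching = 2.
König certificate: {A3, B3} is a vertex cover of size 2 (every listed pair touches it), so no matching can be larger.

2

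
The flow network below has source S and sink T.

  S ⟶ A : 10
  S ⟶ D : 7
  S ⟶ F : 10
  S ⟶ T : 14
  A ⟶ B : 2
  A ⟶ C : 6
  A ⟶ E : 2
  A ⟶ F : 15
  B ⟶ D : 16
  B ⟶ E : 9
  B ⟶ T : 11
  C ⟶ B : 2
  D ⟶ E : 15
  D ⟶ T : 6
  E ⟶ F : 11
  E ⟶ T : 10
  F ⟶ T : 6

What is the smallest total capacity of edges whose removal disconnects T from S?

Augment S→T: bottleneck 14, flow now 14.
Augment S→D→T: bottleneck 6, flow now 20.
Augment S→F→T: bottleneck 6, flow now 26.
Augment S→A→B→T: bottleneck 2, flow now 28.
Augment S→A→E→T: bottleneck 2, flow now 30.
Augment S→D→E→T: bottleneck 1, flow now 31.
Augment S→A→C→B→T: bottleneck 2, flow now 33.
No augmenting path remains; maximum flow = 33.
By max-flow min-cut, the minimum cut capacity equals the max flow.
In the residual graph, reachable from S: {S, A, C, F}.
Min-cut edges: S→D (7), S→T (14), A→B (2), A→E (2), C→B (2), F→T (6); capacity 7 + 14 + 2 + 2 + 2 + 6 = 33.

33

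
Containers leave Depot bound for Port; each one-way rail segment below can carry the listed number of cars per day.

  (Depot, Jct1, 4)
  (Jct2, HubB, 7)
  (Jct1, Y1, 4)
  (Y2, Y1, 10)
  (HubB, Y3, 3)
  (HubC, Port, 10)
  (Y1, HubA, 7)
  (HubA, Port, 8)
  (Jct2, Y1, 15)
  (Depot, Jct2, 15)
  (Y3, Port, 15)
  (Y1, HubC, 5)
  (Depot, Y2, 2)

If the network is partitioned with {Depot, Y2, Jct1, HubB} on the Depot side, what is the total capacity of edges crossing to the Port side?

32

Edges leaving {Depot, Y2, Jct1, HubB}: Depot→Jct2 (15), Y2→Y1 (10), Jct1→Y1 (4), HubB→Y3 (3).
Cut capacity = 15 + 10 + 4 + 3 = 32.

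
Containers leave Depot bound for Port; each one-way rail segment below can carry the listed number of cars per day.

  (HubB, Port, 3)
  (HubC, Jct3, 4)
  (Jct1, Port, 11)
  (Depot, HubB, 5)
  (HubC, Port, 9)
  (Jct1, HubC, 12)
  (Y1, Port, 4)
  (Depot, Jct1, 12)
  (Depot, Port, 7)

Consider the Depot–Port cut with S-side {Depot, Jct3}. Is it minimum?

No — its capacity is 24, but the minimum cut has capacity 22.

Given cut capacity: 12 + 5 + 7 = 24.
Augment Depot→Port: bottleneck 7, flow now 7.
Augment Depot→Jct1→Port: bottleneck 11, flow now 18.
Augment Depot→HubB→Port: bottleneck 3, flow now 21.
Augment Depot→Jct1→HubC→Port: bottleneck 1, flow now 22.
No augmenting path remains; maximum flow = 22.
In the residual graph, reachable from Depot: {Depot, HubB}.
Min-cut edges: Depot→Jct1 (12), Depot→Port (7), HubB→Port (3); capacity 12 + 7 + 3 = 22.
Cut capacity 24 exceeds the max flow 22, so it is not minimum.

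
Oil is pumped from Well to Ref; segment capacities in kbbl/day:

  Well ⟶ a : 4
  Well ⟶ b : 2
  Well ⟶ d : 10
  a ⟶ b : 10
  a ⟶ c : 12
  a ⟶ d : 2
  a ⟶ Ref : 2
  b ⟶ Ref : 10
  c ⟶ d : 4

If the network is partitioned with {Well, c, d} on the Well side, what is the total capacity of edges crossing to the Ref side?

Edges leaving {Well, c, d}: Well→a (4), Well→b (2).
Cut capacity = 4 + 2 = 6.

6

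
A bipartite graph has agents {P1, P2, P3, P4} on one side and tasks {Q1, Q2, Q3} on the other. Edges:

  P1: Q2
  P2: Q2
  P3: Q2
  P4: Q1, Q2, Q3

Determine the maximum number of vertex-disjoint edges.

2

Unit-capacity flow: source→left, listed edges, right→sink; max matching = max flow.
Augmenting path P1→Q2 (+1); matched 1.
Augmenting path P4→Q1 (+1); matched 2.
No augmenting path remains; maximum matching = 2.
König certificate: {P4, Q2} is a vertex cover of size 2 (every listed pair touches it), so no matching can be larger.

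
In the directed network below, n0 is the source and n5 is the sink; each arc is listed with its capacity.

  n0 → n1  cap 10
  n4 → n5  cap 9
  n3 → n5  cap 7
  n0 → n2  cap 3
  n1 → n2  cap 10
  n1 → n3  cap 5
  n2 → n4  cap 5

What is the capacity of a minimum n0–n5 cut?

Augment n0→n1→n3→n5: bottleneck 5, flow now 5.
Augment n0→n2→n4→n5: bottleneck 3, flow now 8.
Augment n0→n1→n2→n4→n5: bottleneck 2, flow now 10.
No augmenting path remains; maximum flow = 10.
By max-flow min-cut, the minimum cut capacity equals the max flow.
In the residual graph, reachable from n0: {n0, n1, n2}.
Min-cut edges: n1→n3 (5), n2→n4 (5); capacity 5 + 5 = 10.

10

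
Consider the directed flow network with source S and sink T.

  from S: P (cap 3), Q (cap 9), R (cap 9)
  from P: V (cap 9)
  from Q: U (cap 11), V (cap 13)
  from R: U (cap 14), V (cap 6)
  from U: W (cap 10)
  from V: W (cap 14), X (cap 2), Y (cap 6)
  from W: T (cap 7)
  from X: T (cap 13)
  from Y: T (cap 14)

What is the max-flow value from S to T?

15

Augment S→P→V→W→T: bottleneck 3, flow now 3.
Augment S→Q→U→W→T: bottleneck 4, flow now 7.
Augment S→Q→V→X→T: bottleneck 2, flow now 9.
Augment S→Q→V→Y→T: bottleneck 3, flow now 12.
Augment S→R→V→Y→T: bottleneck 3, flow now 15.
No augmenting path remains; maximum flow = 15.
In the residual graph, reachable from S: {S, P, Q, R, U, V, W}.
Min-cut edges: V→X (2), V→Y (6), W→T (7); capacity 2 + 6 + 7 = 15.
This cut is saturated, so no flow can exceed 15.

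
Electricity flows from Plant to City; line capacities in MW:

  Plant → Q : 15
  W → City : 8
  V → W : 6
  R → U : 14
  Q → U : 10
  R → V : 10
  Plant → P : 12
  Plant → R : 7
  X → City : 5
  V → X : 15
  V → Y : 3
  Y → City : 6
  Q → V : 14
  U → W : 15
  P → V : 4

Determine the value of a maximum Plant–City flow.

Augment Plant→P→V→W→City: bottleneck 4, flow now 4.
Augment Plant→Q→U→W→City: bottleneck 4, flow now 8.
Augment Plant→Q→V→X→City: bottleneck 5, flow now 13.
Augment Plant→Q→V→Y→City: bottleneck 3, flow now 16.
No augmenting path remains; maximum flow = 16.
In the residual graph, reachable from Plant: {Plant, P, Q, R, U, V, W, X}.
Min-cut edges: V→Y (3), W→City (8), X→City (5); capacity 3 + 8 + 5 = 16.
This cut is saturated, so no flow can exceed 16.

16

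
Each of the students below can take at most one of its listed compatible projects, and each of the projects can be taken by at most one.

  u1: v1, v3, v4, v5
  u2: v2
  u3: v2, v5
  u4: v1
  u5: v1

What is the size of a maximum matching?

4

Unit-capacity flow: source→left, listed edges, right→sink; max matching = max flow.
Augmenting path u1→v1 (+1); matched 1.
Augmenting path u2→v2 (+1); matched 2.
Augmenting path u3→v5 (+1); matched 3.
Augmenting path u4→v1→u1→v3 (+1); matched 4.
No augmenting path remains; maximum matching = 4.
König certificate: {u1, u2, u3, v1} is a vertex cover of size 4 (every listed pair touches it), so no matching can be larger.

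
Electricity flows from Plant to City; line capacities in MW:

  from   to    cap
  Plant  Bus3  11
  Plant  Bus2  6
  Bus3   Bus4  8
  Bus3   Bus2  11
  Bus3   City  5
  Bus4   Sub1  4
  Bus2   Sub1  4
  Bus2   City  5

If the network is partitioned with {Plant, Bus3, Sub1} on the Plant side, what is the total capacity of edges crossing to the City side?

Edges leaving {Plant, Bus3, Sub1}: Plant→Bus2 (6), Bus3→Bus4 (8), Bus3→Bus2 (11), Bus3→City (5).
Cut capacity = 6 + 8 + 11 + 5 = 30.

30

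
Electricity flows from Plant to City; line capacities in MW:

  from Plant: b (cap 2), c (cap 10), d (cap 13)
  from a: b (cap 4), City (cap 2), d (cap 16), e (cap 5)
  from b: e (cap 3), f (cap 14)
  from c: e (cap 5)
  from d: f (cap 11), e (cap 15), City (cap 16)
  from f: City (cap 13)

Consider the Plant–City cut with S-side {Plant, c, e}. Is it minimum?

Yes — it is a minimum cut (capacity 15).

Given cut capacity: 2 + 13 = 15.
Augment Plant→d→City: bottleneck 13, flow now 13.
Augment Plant→b→f→City: bottleneck 2, flow now 15.
No augmenting path remains; maximum flow = 15.
Cut capacity 15 equals the max flow, so it is a minimum cut.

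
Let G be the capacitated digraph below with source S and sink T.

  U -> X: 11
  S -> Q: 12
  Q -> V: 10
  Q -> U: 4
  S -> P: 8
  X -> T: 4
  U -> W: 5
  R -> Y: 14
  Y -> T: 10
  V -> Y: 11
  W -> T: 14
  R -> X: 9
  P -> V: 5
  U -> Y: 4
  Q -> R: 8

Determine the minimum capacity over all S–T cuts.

17

Augment S→P→V→Y→T: bottleneck 5, flow now 5.
Augment S→Q→R→X→T: bottleneck 4, flow now 9.
Augment S→Q→R→Y→T: bottleneck 4, flow now 13.
Augment S→Q→U→W→T: bottleneck 4, flow now 17.
No augmenting path remains; maximum flow = 17.
By max-flow min-cut, the minimum cut capacity equals the max flow.
In the residual graph, reachable from S: {S, P}.
Min-cut edges: S→Q (12), P→V (5); capacity 12 + 5 = 17.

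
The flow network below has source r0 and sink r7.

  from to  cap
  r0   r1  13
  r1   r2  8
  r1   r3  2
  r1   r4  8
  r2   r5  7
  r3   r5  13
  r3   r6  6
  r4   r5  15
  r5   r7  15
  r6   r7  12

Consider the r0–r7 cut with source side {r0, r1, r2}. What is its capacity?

Edges leaving {r0, r1, r2}: r1→r3 (2), r1→r4 (8), r2→r5 (7).
Cut capacity = 2 + 8 + 7 = 17.

17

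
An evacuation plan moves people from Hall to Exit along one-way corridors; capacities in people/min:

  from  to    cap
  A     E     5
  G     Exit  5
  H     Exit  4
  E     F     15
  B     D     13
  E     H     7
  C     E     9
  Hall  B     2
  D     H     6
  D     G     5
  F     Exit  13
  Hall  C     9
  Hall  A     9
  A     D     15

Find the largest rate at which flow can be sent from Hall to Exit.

20

Augment Hall→A→D→G→Exit: bottleneck 5, flow now 5.
Augment Hall→A→D→H→Exit: bottleneck 4, flow now 9.
Augment Hall→C→E→F→Exit: bottleneck 9, flow now 18.
Augment Hall→B→D→A→E→F→Exit: bottleneck 2, flow now 20. (uses reverse residual edge)
No augmenting path remains; maximum flow = 20.
In the residual graph, reachable from Hall: {Hall}.
Min-cut edges: Hall→A (9), Hall→B (2), Hall→C (9); capacity 9 + 2 + 9 = 20.
This cut is saturated, so no flow can exceed 20.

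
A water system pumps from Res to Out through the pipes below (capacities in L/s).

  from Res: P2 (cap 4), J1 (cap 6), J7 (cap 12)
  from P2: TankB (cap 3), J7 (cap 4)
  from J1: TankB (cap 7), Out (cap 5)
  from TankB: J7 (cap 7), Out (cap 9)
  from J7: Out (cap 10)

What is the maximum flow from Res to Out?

Augment Res→J1→Out: bottleneck 5, flow now 5.
Augment Res→J7→Out: bottleneck 10, flow now 15.
Augment Res→P2→TankB→Out: bottleneck 3, flow now 18.
Augment Res→J1→TankB→Out: bottleneck 1, flow now 19.
No augmenting path remains; maximum flow = 19.
In the residual graph, reachable from Res: {Res, P2, J7}.
Min-cut edges: Res→J1 (6), P2→TankB (3), J7→Out (10); capacity 6 + 3 + 10 = 19.
This cut is saturated, so no flow can exceed 19.

19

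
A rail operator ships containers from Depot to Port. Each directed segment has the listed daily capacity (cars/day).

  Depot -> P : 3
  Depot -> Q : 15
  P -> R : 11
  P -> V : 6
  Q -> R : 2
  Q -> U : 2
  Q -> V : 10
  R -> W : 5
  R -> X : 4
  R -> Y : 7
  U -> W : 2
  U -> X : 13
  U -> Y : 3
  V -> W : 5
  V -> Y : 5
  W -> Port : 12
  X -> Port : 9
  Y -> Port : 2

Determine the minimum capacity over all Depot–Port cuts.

Augment Depot→P→R→W→Port: bottleneck 3, flow now 3.
Augment Depot→Q→R→W→Port: bottleneck 2, flow now 5.
Augment Depot→Q→U→W→Port: bottleneck 2, flow now 7.
Augment Depot→Q→V→W→Port: bottleneck 5, flow now 12.
Augment Depot→Q→V→Y→Port: bottleneck 2, flow now 14.
No augmenting path remains; maximum flow = 14.
By max-flow min-cut, the minimum cut capacity equals the max flow.
In the residual graph, reachable from Depot: {Depot, Q, V, Y}.
Min-cut edges: Depot→P (3), Q→R (2), Q→U (2), V→W (5), Y→Port (2); capacity 3 + 2 + 2 + 5 + 2 = 14.

14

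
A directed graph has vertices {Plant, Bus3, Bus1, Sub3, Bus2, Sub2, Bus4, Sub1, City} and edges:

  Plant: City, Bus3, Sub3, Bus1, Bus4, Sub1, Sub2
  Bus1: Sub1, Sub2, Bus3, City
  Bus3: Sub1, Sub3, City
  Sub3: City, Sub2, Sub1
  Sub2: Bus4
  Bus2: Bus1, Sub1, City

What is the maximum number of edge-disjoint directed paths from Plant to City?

Assign every edge capacity 1; by Menger, the answer equals the max flow.
Path Plant→City (+1); total 1.
Path Plant→Bus3→City (+1); total 2.
Path Plant→Bus1→City (+1); total 3.
Path Plant→Sub3→City (+1); total 4.
No residual Plant→City path; max flow = 4.
Certifying cut of size 4: {Plant→Bus1, Plant→Bus3, Plant→City, Plant→Sub3}.

4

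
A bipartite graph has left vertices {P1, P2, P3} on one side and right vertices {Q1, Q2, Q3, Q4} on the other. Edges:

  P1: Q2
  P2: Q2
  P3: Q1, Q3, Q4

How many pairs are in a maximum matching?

Unit-capacity flow: source→left, listed edges, right→sink; max matching = max flow.
Augmenting path P1→Q2 (+1); matched 1.
Augmenting path P3→Q1 (+1); matched 2.
No augmenting path remains; maximum matching = 2.
König certificate: {P3, Q2} is a vertex cover of size 2 (every listed pair touches it), so no matching can be larger.

2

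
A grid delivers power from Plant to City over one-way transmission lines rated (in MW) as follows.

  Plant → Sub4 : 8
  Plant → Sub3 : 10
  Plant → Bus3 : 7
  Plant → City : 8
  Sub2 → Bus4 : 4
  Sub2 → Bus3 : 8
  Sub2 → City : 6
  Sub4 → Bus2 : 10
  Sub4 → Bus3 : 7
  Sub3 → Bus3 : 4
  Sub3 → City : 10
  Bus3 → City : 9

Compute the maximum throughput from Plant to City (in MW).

27

Augment Plant→City: bottleneck 8, flow now 8.
Augment Plant→Sub3→City: bottleneck 10, flow now 18.
Augment Plant→Bus3→City: bottleneck 7, flow now 25.
Augment Plant→Sub4→Bus3→City: bottleneck 2, flow now 27.
No augmenting path remains; maximum flow = 27.
In the residual graph, reachable from Plant: {Plant, Sub4, Bus2, Bus3}.
Min-cut edges: Plant→Sub3 (10), Plant→City (8), Bus3→City (9); capacity 10 + 8 + 9 = 27.
This cut is saturated, so no flow can exceed 27.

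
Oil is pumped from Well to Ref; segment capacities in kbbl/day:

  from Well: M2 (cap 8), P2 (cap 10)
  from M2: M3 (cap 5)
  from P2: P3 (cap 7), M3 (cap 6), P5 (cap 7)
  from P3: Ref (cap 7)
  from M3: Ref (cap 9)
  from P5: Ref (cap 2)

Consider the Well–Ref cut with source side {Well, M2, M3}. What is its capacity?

Edges leaving {Well, M2, M3}: Well→P2 (10), M3→Ref (9).
Cut capacity = 10 + 9 = 19.

19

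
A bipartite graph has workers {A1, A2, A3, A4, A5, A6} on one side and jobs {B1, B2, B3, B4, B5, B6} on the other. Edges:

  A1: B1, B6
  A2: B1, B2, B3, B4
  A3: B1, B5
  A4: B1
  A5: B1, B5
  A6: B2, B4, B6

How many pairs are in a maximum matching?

Unit-capacity flow: source→left, listed edges, right→sink; max matching = max flow.
Augmenting path A1→B1 (+1); matched 1.
Augmenting path A2→B2 (+1); matched 2.
Augmenting path A3→B5 (+1); matched 3.
Augmenting path A6→B4 (+1); matched 4.
Augmenting path A4→B1→A1→B6 (+1); matched 5.
No augmenting path remains; maximum matching = 5.
König certificate: {A1, A2, A6, B1, B5} is a vertex cover of size 5 (every listed pair touches it), so no matching can be larger.

5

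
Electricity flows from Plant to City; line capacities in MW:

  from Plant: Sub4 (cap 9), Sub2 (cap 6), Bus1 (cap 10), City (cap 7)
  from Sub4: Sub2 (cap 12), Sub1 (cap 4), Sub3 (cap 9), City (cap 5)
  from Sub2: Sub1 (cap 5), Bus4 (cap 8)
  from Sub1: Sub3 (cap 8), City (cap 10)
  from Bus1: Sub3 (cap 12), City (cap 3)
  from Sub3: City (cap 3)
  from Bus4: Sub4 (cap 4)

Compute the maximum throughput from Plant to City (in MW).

Augment Plant→City: bottleneck 7, flow now 7.
Augment Plant→Sub4→City: bottleneck 5, flow now 12.
Augment Plant→Bus1→City: bottleneck 3, flow now 15.
Augment Plant→Sub4→Sub1→City: bottleneck 4, flow now 19.
Augment Plant→Sub2→Sub1→City: bottleneck 5, flow now 24.
Augment Plant→Bus1→Sub3→City: bottleneck 3, flow now 27.
No augmenting path remains; maximum flow = 27.
In the residual graph, reachable from Plant: {Plant, Sub4, Sub2, Bus1, Sub3, Bus4}.
Min-cut edges: Plant→City (7), Sub4→Sub1 (4), Sub4→City (5), Sub2→Sub1 (5), Bus1→City (3), Sub3→City (3); capacity 7 + 4 + 5 + 5 + 3 + 3 = 27.
This cut is saturated, so no flow can exceed 27.

27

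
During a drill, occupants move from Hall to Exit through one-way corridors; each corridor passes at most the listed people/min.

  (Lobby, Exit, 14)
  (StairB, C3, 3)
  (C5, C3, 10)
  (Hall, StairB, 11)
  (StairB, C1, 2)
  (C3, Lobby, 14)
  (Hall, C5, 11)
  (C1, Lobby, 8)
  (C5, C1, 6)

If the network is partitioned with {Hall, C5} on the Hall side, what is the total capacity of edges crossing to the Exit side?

27

Edges leaving {Hall, C5}: Hall→StairB (11), C5→C3 (10), C5→C1 (6).
Cut capacity = 11 + 10 + 6 = 27.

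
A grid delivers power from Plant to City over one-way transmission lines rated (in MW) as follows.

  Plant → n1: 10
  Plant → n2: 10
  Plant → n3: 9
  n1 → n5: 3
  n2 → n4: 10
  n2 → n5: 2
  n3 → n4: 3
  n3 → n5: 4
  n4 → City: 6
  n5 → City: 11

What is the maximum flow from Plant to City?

15

Augment Plant→n1→n5→City: bottleneck 3, flow now 3.
Augment Plant→n2→n4→City: bottleneck 6, flow now 9.
Augment Plant→n2→n5→City: bottleneck 2, flow now 11.
Augment Plant→n3→n5→City: bottleneck 4, flow now 15.
No augmenting path remains; maximum flow = 15.
In the residual graph, reachable from Plant: {Plant, n1, n2, n3, n4}.
Min-cut edges: n1→n5 (3), n2→n5 (2), n3→n5 (4), n4→City (6); capacity 3 + 2 + 4 + 6 = 15.
This cut is saturated, so no flow can exceed 15.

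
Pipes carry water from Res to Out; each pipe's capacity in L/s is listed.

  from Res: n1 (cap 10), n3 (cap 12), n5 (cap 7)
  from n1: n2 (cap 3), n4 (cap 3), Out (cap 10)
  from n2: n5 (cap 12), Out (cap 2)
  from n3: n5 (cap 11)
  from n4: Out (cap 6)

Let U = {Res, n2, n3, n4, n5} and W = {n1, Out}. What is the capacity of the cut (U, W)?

Edges leaving {Res, n2, n3, n4, n5}: Res→n1 (10), n2→Out (2), n4→Out (6).
Cut capacity = 10 + 2 + 6 = 18.

18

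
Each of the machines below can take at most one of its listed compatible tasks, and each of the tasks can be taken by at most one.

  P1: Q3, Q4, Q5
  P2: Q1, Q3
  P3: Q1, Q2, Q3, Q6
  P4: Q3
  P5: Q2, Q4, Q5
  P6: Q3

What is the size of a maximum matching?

5

Unit-capacity flow: source→left, listed edges, right→sink; max matching = max flow.
Augmenting path P1→Q3 (+1); matched 1.
Augmenting path P2→Q1 (+1); matched 2.
Augmenting path P3→Q2 (+1); matched 3.
Augmenting path P5→Q4 (+1); matched 4.
Augmenting path P4→Q3→P1→Q5 (+1); matched 5.
No augmenting path remains; maximum matching = 5.
König certificate: {P1, P2, P3, P5, Q3} is a vertex cover of size 5 (every listed pair touches it), so no matching can be larger.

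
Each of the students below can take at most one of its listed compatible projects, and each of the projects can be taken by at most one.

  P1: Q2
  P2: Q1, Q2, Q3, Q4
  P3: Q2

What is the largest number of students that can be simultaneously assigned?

2

Unit-capacity flow: source→left, listed edges, right→sink; max matching = max flow.
Augmenting path P1→Q2 (+1); matched 1.
Augmenting path P2→Q1 (+1); matched 2.
No augmenting path remains; maximum matching = 2.
König certificate: {P2, Q2} is a vertex cover of size 2 (every listed pair touches it), so no matching can be larger.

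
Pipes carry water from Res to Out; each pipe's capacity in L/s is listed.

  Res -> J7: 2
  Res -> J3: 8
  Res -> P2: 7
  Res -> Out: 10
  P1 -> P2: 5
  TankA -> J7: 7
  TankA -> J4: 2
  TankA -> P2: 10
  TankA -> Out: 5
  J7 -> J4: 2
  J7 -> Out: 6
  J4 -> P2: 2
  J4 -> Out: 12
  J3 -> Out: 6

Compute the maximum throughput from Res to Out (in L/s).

18

Augment Res→Out: bottleneck 10, flow now 10.
Augment Res→J7→Out: bottleneck 2, flow now 12.
Augment Res→J3→Out: bottleneck 6, flow now 18.
No augmenting path remains; maximum flow = 18.
In the residual graph, reachable from Res: {Res, J3, P2}.
Min-cut edges: Res→J7 (2), Res→Out (10), J3→Out (6); capacity 2 + 10 + 6 = 18.
This cut is saturated, so no flow can exceed 18.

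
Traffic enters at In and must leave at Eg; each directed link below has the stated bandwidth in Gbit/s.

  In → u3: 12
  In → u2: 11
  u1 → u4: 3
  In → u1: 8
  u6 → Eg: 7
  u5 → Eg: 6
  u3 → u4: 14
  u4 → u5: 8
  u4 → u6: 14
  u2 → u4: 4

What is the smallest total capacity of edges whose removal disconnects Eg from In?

Augment In→u1→u4→u5→Eg: bottleneck 3, flow now 3.
Augment In→u2→u4→u5→Eg: bottleneck 3, flow now 6.
Augment In→u2→u4→u6→Eg: bottleneck 1, flow now 7.
Augment In→u3→u4→u6→Eg: bottleneck 6, flow now 13.
No augmenting path remains; maximum flow = 13.
By max-flow min-cut, the minimum cut capacity equals the max flow.
In the residual graph, reachable from In: {In, u1, u2, u3, u4, u5, u6}.
Min-cut edges: u5→Eg (6), u6→Eg (7); capacity 6 + 7 = 13.

13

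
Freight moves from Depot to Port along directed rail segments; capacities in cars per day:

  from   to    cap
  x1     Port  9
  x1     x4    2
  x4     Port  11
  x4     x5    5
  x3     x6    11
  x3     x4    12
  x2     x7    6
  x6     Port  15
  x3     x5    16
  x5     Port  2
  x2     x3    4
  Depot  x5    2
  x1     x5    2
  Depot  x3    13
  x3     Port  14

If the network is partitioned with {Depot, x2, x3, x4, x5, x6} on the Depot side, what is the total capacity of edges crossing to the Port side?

48

Edges leaving {Depot, x2, x3, x4, x5, x6}: x2→x7 (6), x3→Port (14), x4→Port (11), x5→Port (2), x6→Port (15).
Cut capacity = 6 + 14 + 11 + 2 + 15 = 48.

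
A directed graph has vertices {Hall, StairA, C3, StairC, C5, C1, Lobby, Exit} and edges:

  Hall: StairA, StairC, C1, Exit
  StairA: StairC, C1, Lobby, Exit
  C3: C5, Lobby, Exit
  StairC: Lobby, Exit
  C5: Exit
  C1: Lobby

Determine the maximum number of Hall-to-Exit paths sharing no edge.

3

Assign every edge capacity 1; by Menger, the answer equals the max flow.
Path Hall→Exit (+1); total 1.
Path Hall→StairA→Exit (+1); total 2.
Path Hall→StairC→Exit (+1); total 3.
No residual Hall→Exit path; max flow = 3.
Certifying cut of size 3: {Hall→Exit, Hall→StairA, Hall→StairC}.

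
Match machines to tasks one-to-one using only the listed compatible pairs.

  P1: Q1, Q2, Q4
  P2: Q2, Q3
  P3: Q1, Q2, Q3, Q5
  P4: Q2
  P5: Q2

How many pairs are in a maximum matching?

Unit-capacity flow: source→left, listed edges, right→sink; max matching = max flow.
Augmenting path P1→Q1 (+1); matched 1.
Augmenting path P2→Q2 (+1); matched 2.
Augmenting path P3→Q3 (+1); matched 3.
Augmenting path P4→Q2→P2→Q3→P3→Q5 (+1); matched 4.
No augmenting path remains; maximum matching = 4.
König certificate: {P1, P2, P3, Q2} is a vertex cover of size 4 (every listed pair touches it), so no matching can be larger.

4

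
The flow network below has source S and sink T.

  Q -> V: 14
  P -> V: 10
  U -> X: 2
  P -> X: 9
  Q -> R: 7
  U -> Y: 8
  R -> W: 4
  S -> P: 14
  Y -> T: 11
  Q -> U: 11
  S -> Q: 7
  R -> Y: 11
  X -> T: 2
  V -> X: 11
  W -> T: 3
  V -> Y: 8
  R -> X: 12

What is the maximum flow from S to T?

Augment S→P→X→T: bottleneck 2, flow now 2.
Augment S→P→V→Y→T: bottleneck 8, flow now 10.
Augment S→Q→R→W→T: bottleneck 3, flow now 13.
Augment S→Q→R→Y→T: bottleneck 3, flow now 16.
No augmenting path remains; maximum flow = 16.
In the residual graph, reachable from S: {S, P, Q, R, U, V, W, X, Y}.
Min-cut edges: W→T (3), X→T (2), Y→T (11); capacity 3 + 2 + 11 = 16.
This cut is saturated, so no flow can exceed 16.

16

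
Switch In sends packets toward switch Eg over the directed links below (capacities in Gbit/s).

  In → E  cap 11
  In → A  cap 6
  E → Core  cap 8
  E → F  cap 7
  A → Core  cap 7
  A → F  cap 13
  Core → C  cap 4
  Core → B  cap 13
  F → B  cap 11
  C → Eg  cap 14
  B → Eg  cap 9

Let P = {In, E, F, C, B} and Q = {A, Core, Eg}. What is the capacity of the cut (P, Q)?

37

Edges leaving {In, E, F, C, B}: In→A (6), E→Core (8), C→Eg (14), B→Eg (9).
Cut capacity = 6 + 8 + 14 + 9 = 37.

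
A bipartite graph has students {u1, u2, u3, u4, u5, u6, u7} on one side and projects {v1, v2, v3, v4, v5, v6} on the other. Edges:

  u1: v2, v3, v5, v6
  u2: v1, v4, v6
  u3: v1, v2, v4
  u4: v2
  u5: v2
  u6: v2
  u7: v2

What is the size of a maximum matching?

4

Unit-capacity flow: source→left, listed edges, right→sink; max matching = max flow.
Augmenting path u1→v2 (+1); matched 1.
Augmenting path u2→v1 (+1); matched 2.
Augmenting path u3→v4 (+1); matched 3.
Augmenting path u4→v2→u1→v3 (+1); matched 4.
No augmenting path remains; maximum matching = 4.
König certificate: {u1, u2, u3, v2} is a vertex cover of size 4 (every listed pair touches it), so no matching can be larger.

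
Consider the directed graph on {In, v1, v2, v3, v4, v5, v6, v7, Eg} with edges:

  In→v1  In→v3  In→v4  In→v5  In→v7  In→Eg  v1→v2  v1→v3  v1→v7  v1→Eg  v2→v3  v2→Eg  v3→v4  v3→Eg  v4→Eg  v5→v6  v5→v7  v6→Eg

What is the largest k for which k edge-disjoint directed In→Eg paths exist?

Assign every edge capacity 1; by Menger, the answer equals the max flow.
Path In→Eg (+1); total 1.
Path In→v1→Eg (+1); total 2.
Path In→v3→Eg (+1); total 3.
Path In→v4→Eg (+1); total 4.
Path In→v5→v6→Eg (+1); total 5.
No residual In→Eg path; max flow = 5.
Certifying cut of size 5: {In→Eg, In→v1, In→v3, In→v4, In→v5}.

5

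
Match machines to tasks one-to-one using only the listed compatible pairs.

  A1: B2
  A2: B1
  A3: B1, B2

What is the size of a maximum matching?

2

Unit-capacity flow: source→left, listed edges, right→sink; max matching = max flow.
Augmenting path A1→B2 (+1); matched 1.
Augmenting path A2→B1 (+1); matched 2.
No augmenting path remains; maximum matching = 2.
König certificate: {B1, B2} is a vertex cover of size 2 (every listed pair touches it), so no matching can be larger.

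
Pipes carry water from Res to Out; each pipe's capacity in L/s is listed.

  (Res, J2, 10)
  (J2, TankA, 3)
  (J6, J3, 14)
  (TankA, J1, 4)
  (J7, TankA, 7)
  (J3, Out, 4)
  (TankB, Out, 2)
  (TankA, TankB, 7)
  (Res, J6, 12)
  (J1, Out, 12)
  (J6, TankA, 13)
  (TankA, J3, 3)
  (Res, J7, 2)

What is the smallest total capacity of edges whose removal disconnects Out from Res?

Augment Res→J6→J3→Out: bottleneck 4, flow now 4.
Augment Res→J2→TankA→J1→Out: bottleneck 3, flow now 7.
Augment Res→J7→TankA→J1→Out: bottleneck 1, flow now 8.
Augment Res→J7→TankA→TankB→Out: bottleneck 1, flow now 9.
Augment Res→J6→TankA→TankB→Out: bottleneck 1, flow now 10.
No augmenting path remains; maximum flow = 10.
By max-flow min-cut, the minimum cut capacity equals the max flow.
In the residual graph, reachable from Res: {Res, J2, J7, J6, TankA, TankB, J3}.
Min-cut edges: TankA→J1 (4), TankB→Out (2), J3→Out (4); capacity 4 + 2 + 4 = 10.

10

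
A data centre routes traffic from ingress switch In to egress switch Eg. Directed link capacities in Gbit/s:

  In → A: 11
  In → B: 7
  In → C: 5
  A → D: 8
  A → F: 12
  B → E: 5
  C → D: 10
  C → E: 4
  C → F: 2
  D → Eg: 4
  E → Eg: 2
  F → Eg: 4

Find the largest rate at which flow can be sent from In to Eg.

10

Augment In→A→D→Eg: bottleneck 4, flow now 4.
Augment In→A→F→Eg: bottleneck 4, flow now 8.
Augment In→B→E→Eg: bottleneck 2, flow now 10.
No augmenting path remains; maximum flow = 10.
In the residual graph, reachable from In: {In, A, B, C, D, E, F}.
Min-cut edges: D→Eg (4), E→Eg (2), F→Eg (4); capacity 4 + 2 + 4 = 10.
This cut is saturated, so no flow can exceed 10.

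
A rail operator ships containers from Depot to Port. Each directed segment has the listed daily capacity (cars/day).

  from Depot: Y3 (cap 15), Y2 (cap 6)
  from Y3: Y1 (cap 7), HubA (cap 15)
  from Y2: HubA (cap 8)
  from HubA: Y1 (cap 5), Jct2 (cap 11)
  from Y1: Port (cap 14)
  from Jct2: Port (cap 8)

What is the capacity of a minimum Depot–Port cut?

20

Augment Depot→Y3→Y1→Port: bottleneck 7, flow now 7.
Augment Depot→Y3→HubA→Y1→Port: bottleneck 5, flow now 12.
Augment Depot→Y3→HubA→Jct2→Port: bottleneck 3, flow now 15.
Augment Depot→Y2→HubA→Jct2→Port: bottleneck 5, flow now 20.
No augmenting path remains; maximum flow = 20.
By max-flow min-cut, the minimum cut capacity equals the max flow.
In the residual graph, reachable from Depot: {Depot, Y3, Y2, HubA, Jct2}.
Min-cut edges: Y3→Y1 (7), HubA→Y1 (5), Jct2→Port (8); capacity 7 + 5 + 8 = 20.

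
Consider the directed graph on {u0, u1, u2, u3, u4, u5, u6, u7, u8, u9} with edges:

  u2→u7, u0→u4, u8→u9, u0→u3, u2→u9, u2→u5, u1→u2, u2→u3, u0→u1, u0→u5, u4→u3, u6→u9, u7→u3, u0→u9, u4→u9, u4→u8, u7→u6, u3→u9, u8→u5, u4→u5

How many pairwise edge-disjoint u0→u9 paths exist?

4

Assign every edge capacity 1; by Menger, the answer equals the max flow.
Path u0→u9 (+1); total 1.
Path u0→u3→u9 (+1); total 2.
Path u0→u4→u9 (+1); total 3.
Path u0→u1→u2→u9 (+1); total 4.
No residual u0→u9 path; max flow = 4.
Certifying cut of size 4: {u0→u1, u0→u3, u0→u4, u0→u9}.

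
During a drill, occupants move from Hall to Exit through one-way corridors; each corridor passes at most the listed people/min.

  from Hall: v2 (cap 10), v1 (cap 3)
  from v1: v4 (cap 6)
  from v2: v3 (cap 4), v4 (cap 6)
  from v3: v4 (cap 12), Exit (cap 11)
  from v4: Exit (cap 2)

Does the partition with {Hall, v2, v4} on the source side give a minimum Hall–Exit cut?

No — its capacity is 9, but the minimum cut has capacity 6.

Given cut capacity: 3 + 4 + 2 = 9.
Augment Hall→v1→v4→Exit: bottleneck 2, flow now 2.
Augment Hall→v2→v3→Exit: bottleneck 4, flow now 6.
No augmenting path remains; maximum flow = 6.
In the residual graph, reachable from Hall: {Hall, v1, v2, v4}.
Min-cut edges: v2→v3 (4), v4→Exit (2); capacity 4 + 2 = 6.
Cut capacity 9 exceeds the max flow 6, so it is not minimum.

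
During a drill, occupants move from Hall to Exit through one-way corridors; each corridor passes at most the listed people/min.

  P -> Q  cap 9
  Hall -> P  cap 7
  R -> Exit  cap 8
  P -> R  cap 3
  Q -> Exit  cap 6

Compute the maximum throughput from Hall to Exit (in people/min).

7

Augment Hall→P→Q→Exit: bottleneck 6, flow now 6.
Augment Hall→P→R→Exit: bottleneck 1, flow now 7.
No augmenting path remains; maximum flow = 7.
In the residual graph, reachable from Hall: {Hall}.
Min-cut edges: Hall→P (7); capacity 7 = 7.
This cut is saturated, so no flow can exceed 7.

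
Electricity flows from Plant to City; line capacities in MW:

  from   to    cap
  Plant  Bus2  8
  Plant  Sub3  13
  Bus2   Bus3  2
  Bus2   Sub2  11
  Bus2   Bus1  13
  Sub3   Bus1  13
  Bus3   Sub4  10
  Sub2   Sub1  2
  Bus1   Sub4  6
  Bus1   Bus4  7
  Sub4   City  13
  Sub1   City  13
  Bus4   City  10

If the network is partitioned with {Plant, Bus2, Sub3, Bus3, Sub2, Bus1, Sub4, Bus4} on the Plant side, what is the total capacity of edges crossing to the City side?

25

Edges leaving {Plant, Bus2, Sub3, Bus3, Sub2, Bus1, Sub4, Bus4}: Sub2→Sub1 (2), Sub4→City (13), Bus4→City (10).
Cut capacity = 2 + 13 + 10 = 25.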